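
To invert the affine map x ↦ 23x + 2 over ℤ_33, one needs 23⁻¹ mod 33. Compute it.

23

Apply the Euclidean algorithm to 33 and 23:
33 = 1×23 + 10
23 = 2×10 + 3
10 = 3×3 + 1
3 = 3×1 + 0
The gcd is 1. Working backward:
1 = 10 − 3·3
1 = −3·23 + 7·10
1 = 7·33 − 10·23
Thus 23·(-10) ≡ 1 (mod 33); reducing, -10 mod 33 = 23.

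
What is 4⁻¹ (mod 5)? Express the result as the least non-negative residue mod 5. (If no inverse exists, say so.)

4

Run Euclid on (5, 4):
5 = 1×4 + 1
4 = 4×1 + 0
gcd = 1, so the inverse exists. Back-substitute:
1 = 5 − 4
Thus 4·(-1) ≡ 1 (mod 5); reducing, -1 mod 5 = 4.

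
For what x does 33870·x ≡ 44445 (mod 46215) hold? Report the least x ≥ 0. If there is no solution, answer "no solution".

1258

First find gcd(33870, 46215):
46215 = 1*33870 + 12345
33870 = 2*12345 + 9180
12345 = 1*9180 + 3165
9180 = 2*3165 + 2850
3165 = 1*2850 + 315
2850 = 9*315 + 15
315 = 21*15 + 0
gcd = 15 and 15 | 44445, so solutions exist. Divide through by 15: 2258x ≡ 2963 (mod 3081).
Now find 2258⁻¹ mod 3081:
3081 = 1*2258 + 823
2258 = 2*823 + 612
823 = 1*612 + 211
612 = 2*211 + 190
211 = 1*190 + 21
190 = 9*21 + 1
21 = 21*1 + 0
Back-substitute:
1 = 190 − 9·21
1 = −9·211 + 10·190
1 = 10·612 − 29·211
1 = −29·823 + 39·612
1 = 39·2258 − 107·823
1 = −107·3081 + 146·2258
So 2258⁻¹ ≡ 146 (mod 3081).
Then x ≡ 146·2963 ≡ 1258 (mod 3081); the smallest non-negative solution is x = 1258.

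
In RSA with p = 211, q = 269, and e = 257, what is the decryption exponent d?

φ(n) = (p−1)(q−1) = 210·268 = 56280.
Need d with 257·d ≡ 1 (mod 56280). Apply the extended Euclidean algorithm:
56280 = 218*257 + 254
257 = 1*254 + 3
254 = 84*3 + 2
3 = 1*2 + 1
2 = 2*1 + 0
Back-substitute:
1 = 3 − 2
1 = −254 + 85·3
1 = 85·257 − 86·254
1 = −86·56280 + 18833·257
So 257·18833 ≡ 1 (mod 56280), hence d = 18833.

18833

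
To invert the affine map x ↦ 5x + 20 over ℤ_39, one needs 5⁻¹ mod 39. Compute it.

8

Run Euclid on (39, 5):
39 = 7*5 + 4
5 = 1*4 + 1
4 = 4*1 + 0
gcd = 1, so the inverse exists. Back-substitute:
1 = 5 − 4
1 = −39 + 8·5
So 5·8 ≡ 1 (mod 39).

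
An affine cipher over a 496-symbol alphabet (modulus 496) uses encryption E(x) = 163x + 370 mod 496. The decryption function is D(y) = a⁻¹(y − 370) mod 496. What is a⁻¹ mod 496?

gcd(496, 163) by repeated division:
496 = 3×163 + 7
163 = 23×7 + 2
7 = 3×2 + 1
2 = 2×1 + 0
gcd = 1, so the inverse exists. Back-substitute:
1 = 7 − 3·2
1 = −3·163 + 70·7
1 = 70·496 − 213·163
Thus 163·(-213) ≡ 1 (mod 496); reducing, -213 mod 496 = 283.

283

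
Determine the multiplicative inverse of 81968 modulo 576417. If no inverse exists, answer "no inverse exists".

Apply the Euclidean algorithm to 576417 and 81968:
576417 = 7·81968 + 2641
81968 = 31·2641 + 97
2641 = 27·97 + 22
97 = 4·22 + 9
22 = 2·9 + 4
9 = 2·4 + 1
4 = 4·1 + 0
The gcd is 1. Working backward:
1 = 9 − 2·4
1 = −2·22 + 5·9
1 = 5·97 − 22·22
1 = −22·2641 + 599·97
1 = 599·81968 − 18591·2641
1 = −18591·576417 + 130736·81968
So 81968·130736 ≡ 1 (mod 576417).

130736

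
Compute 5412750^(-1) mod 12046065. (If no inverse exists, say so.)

no inverse exists

Compute gcd(5412750, 12046065):
12046065 = 2·5412750 + 1220565
5412750 = 4·1220565 + 530490
1220565 = 2·530490 + 159585
530490 = 3·159585 + 51735
159585 = 3·51735 + 4380
51735 = 11·4380 + 3555
4380 = 1·3555 + 825
3555 = 4·825 + 255
825 = 3·255 + 60
255 = 4·60 + 15
60 = 4·15 + 0
gcd(5412750, 12046065) = 15 ≠ 1, so 5412750 has no multiplicative inverse modulo 12046065.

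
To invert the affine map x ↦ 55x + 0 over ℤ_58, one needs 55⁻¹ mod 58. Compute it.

Run Euclid on (58, 55):
58 = 1*55 + 3
55 = 18*3 + 1
3 = 3*1 + 0
The gcd is 1. Working backward:
1 = 55 − 18·3
1 = −18·58 + 19·55
So 55·19 ≡ 1 (mod 58).

19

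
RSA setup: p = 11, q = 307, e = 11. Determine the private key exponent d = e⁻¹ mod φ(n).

1391

φ(n) = (p−1)(q−1) = 10·306 = 3060.
Need d with 11·d ≡ 1 (mod 3060). Apply the extended Euclidean algorithm:
3060 = 278*11 + 2
11 = 5*2 + 1
2 = 2*1 + 0
Back-substitute:
1 = 11 − 5·2
1 = −5·3060 + 1391·11
So 11·1391 ≡ 1 (mod 3060), hence d = 1391.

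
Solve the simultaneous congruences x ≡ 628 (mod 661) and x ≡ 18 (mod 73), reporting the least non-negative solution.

Write x = 628 + 661·k. Then 661·k ≡ 18 − 628 ≡ 47 (mod 73).
Need 661⁻¹ mod 73. Extended Euclid on (73, 4):
73 = 18×4 + 1
4 = 4×1 + 0
Back-substitute:
1 = 73 − 18·4
661⁻¹ ≡ 55 (mod 73), so k ≡ 55·47 ≡ 30 (mod 73).
x = 628 + 661·30 = 20458.

20458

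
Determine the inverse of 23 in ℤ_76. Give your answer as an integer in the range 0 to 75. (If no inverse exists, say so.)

Extended Euclidean algorithm:
76 = 3·23 + 7
23 = 3·7 + 2
7 = 3·2 + 1
2 = 2·1 + 0
The gcd is 1. Working backward:
1 = 7 − 3·2
1 = −3·23 + 10·7
1 = 10·76 − 33·23
Thus 23·(-33) ≡ 1 (mod 76); reducing, -33 mod 76 = 43.

43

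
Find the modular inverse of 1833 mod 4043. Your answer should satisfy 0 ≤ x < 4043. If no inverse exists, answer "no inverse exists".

no inverse exists

Compute gcd(1833, 4043):
4043 = 2×1833 + 377
1833 = 4×377 + 325
377 = 1×325 + 52
325 = 6×52 + 13
52 = 4×13 + 0
The gcd is 13, not 1, hence no inverse exists.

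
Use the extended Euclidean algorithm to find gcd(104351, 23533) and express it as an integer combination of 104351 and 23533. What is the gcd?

1

Apply Euclid's algorithm to 104351 and 23533:
104351 = 4·23533 + 10219
23533 = 2·10219 + 3095
10219 = 3·3095 + 934
3095 = 3·934 + 293
934 = 3·293 + 55
293 = 5·55 + 18
55 = 3·18 + 1
18 = 18·1 + 0
gcd(104351, 23533) = 1.
Express as a combination:
1 = 55 − 3·18
1 = −3·293 + 16·55
1 = 16·934 − 51·293
1 = −51·3095 + 169·934
1 = 169·10219 − 558·3095
1 = −558·23533 + 1285·10219
1 = 1285·104351 − 5698·23533
So 1 = (1285)·104351 + (-5698)·23533.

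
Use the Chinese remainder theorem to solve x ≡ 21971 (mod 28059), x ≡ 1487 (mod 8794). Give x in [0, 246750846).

48676277

Write x = 21971 + 28059·k. Then 28059·k ≡ 1487 − 21971 ≡ 5898 (mod 8794).
Need 28059⁻¹ mod 8794. Extended Euclid on (8794, 1677):
8794 = 5×1677 + 409
1677 = 4×409 + 41
409 = 9×41 + 40
41 = 1×40 + 1
40 = 40×1 + 0
Back-substitute:
1 = 41 − 40
1 = −409 + 10·41
1 = 10·1677 − 41·409
1 = −41·8794 + 215·1677
28059⁻¹ ≡ 215 (mod 8794), so k ≡ 215·5898 ≡ 1734 (mod 8794).
x = 21971 + 28059·1734 = 48676277.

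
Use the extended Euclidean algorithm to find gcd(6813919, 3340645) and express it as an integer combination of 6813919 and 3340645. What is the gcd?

Repeated division:
6813919 = 2*3340645 + 132629
3340645 = 25*132629 + 24920
132629 = 5*24920 + 8029
24920 = 3*8029 + 833
8029 = 9*833 + 532
833 = 1*532 + 301
532 = 1*301 + 231
301 = 1*231 + 70
231 = 3*70 + 21
70 = 3*21 + 7
21 = 3*7 + 0
gcd(6813919, 3340645) = 7.
Back-substituting:
7 = 70 − 3·21
7 = −3·231 + 10·70
7 = 10·301 − 13·231
7 = −13·532 + 23·301
7 = 23·833 − 36·532
7 = −36·8029 + 347·833
7 = 347·24920 − 1077·8029
7 = −1077·132629 + 5732·24920
7 = 5732·3340645 − 144377·132629
7 = −144377·6813919 + 294486·3340645
So 7 = (-144377)·6813919 + (294486)·3340645.

7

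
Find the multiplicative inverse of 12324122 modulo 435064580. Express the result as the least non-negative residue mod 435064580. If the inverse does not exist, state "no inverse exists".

Euclidean algorithm on 435064580, 12324122:
435064580 = 35*12324122 + 3720310
12324122 = 3*3720310 + 1163192
3720310 = 3*1163192 + 230734
1163192 = 5*230734 + 9522
230734 = 24*9522 + 2206
9522 = 4*2206 + 698
2206 = 3*698 + 112
698 = 6*112 + 26
112 = 4*26 + 8
26 = 3*8 + 2
8 = 4*2 + 0
Since gcd = 2 > 1, 12324122 is not a unit mod 435064580.

no inverse exists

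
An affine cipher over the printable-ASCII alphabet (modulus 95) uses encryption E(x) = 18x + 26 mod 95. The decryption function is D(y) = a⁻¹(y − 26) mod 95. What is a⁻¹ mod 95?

37

gcd(95, 18) by repeated division:
95 = 5×18 + 5
18 = 3×5 + 3
5 = 1×3 + 2
3 = 1×2 + 1
2 = 2×1 + 0
Since gcd(18, 95) = 1, back-substitute to write 1 as a combination:
1 = 3 − 2
1 = −5 + 2·3
1 = 2·18 − 7·5
1 = −7·95 + 37·18
So 18·37 ≡ 1 (mod 95).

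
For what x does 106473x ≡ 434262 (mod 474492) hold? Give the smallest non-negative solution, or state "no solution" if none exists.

First find gcd(106473, 474492):
474492 = 4·106473 + 48600
106473 = 2·48600 + 9273
48600 = 5·9273 + 2235
9273 = 4·2235 + 333
2235 = 6·333 + 237
333 = 1·237 + 96
237 = 2·96 + 45
96 = 2·45 + 6
45 = 7·6 + 3
6 = 2·3 + 0
gcd = 3 and 3 | 434262, so solutions exist. Divide through by 3: 35491x ≡ 144754 (mod 158164).
Now find 35491⁻¹ mod 158164:
158164 = 4*35491 + 16200
35491 = 2*16200 + 3091
16200 = 5*3091 + 745
3091 = 4*745 + 111
745 = 6*111 + 79
111 = 1*79 + 32
79 = 2*32 + 15
32 = 2*15 + 2
15 = 7*2 + 1
2 = 2*1 + 0
Back-substitute:
1 = 15 − 7·2
1 = −7·32 + 15·15
1 = 15·79 − 37·32
1 = −37·111 + 52·79
1 = 52·745 − 349·111
1 = −349·3091 + 1448·745
1 = 1448·16200 − 7589·3091
1 = −7589·35491 + 16626·16200
1 = 16626·158164 − 74093·35491
So 35491·(-74093) ≡ 1 (mod 158164), i.e. 35491⁻¹ ≡ 84071.
Then x ≡ 84071·144754 ≡ 882 (mod 158164); the smallest non-negative solution is x = 882.

882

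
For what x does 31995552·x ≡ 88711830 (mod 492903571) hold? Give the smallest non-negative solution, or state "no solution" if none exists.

193604656

First find gcd(31995552, 492903571):
492903571 = 15·31995552 + 12970291
31995552 = 2·12970291 + 6054970
12970291 = 2·6054970 + 860351
6054970 = 7·860351 + 32513
860351 = 26·32513 + 15013
32513 = 2·15013 + 2487
15013 = 6·2487 + 91
2487 = 27·91 + 30
91 = 3·30 + 1
30 = 30·1 + 0
gcd = 1, so a unique solution mod 492903571 exists.
Back-substitute for the Bézout coefficients:
1 = 91 − 3·30
1 = −3·2487 + 82·91
1 = 82·15013 − 495·2487
1 = −495·32513 + 1072·15013
1 = 1072·860351 − 28367·32513
1 = −28367·6054970 + 199641·860351
1 = 199641·12970291 − 427649·6054970
1 = −427649·31995552 + 1054939·12970291
1 = 1054939·492903571 − 16251734·31995552
So 31995552·(-16251734) ≡ 1 (mod 492903571), giving 31995552⁻¹ ≡ 476651837.
x ≡ 31995552⁻¹·88711830 ≡ 476651837·88711830 ≡ 193604656 (mod 492903571).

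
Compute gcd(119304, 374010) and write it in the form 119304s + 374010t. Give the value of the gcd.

Euclidean algorithm:
374010 = 3*119304 + 16098
119304 = 7*16098 + 6618
16098 = 2*6618 + 2862
6618 = 2*2862 + 894
2862 = 3*894 + 180
894 = 4*180 + 174
180 = 1*174 + 6
174 = 29*6 + 0
gcd(119304, 374010) = 6.
Working backward:
6 = 180 − 174
6 = −894 + 5·180
6 = 5·2862 − 16·894
6 = −16·6618 + 37·2862
6 = 37·16098 − 90·6618
6 = −90·119304 + 667·16098
6 = 667·374010 − 2091·119304
So 6 = (667)·374010 + (-2091)·119304.

6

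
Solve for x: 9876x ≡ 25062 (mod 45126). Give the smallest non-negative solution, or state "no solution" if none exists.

First find gcd(9876, 45126):
45126 = 4×9876 + 5622
9876 = 1×5622 + 4254
5622 = 1×4254 + 1368
4254 = 3×1368 + 150
1368 = 9×150 + 18
150 = 8×18 + 6
18 = 3×6 + 0
gcd = 6 and 6 | 25062, so solutions exist. Divide through by 6: 1646x ≡ 4177 (mod 7521).
Now find 1646⁻¹ mod 7521:
7521 = 4×1646 + 937
1646 = 1×937 + 709
937 = 1×709 + 228
709 = 3×228 + 25
228 = 9×25 + 3
25 = 8×3 + 1
3 = 3×1 + 0
Back-substitute:
1 = 25 − 8·3
1 = −8·228 + 73·25
1 = 73·709 − 227·228
1 = −227·937 + 300·709
1 = 300·1646 − 527·937
1 = −527·7521 + 2408·1646
So 1646⁻¹ ≡ 2408 (mod 7521).
Then x ≡ 2408·4177 ≡ 2639 (mod 7521); the smallest non-negative solution is x = 2639.

2639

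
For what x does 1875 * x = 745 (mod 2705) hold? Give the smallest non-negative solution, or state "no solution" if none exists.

413

First find gcd(1875, 2705):
2705 = 1·1875 + 830
1875 = 2·830 + 215
830 = 3·215 + 185
215 = 1·185 + 30
185 = 6·30 + 5
30 = 6·5 + 0
gcd = 5 and 5 | 745, so solutions exist. Divide through by 5: 375x ≡ 149 (mod 541).
Now find 375⁻¹ mod 541:
541 = 1·375 + 166
375 = 2·166 + 43
166 = 3·43 + 37
43 = 1·37 + 6
37 = 6·6 + 1
6 = 6·1 + 0
Back-substitute:
1 = 37 − 6·6
1 = −6·43 + 7·37
1 = 7·166 − 27·43
1 = −27·375 + 61·166
1 = 61·541 − 88·375
So 375·(-88) ≡ 1 (mod 541), i.e. 375⁻¹ ≡ 453.
Then x ≡ 453·149 ≡ 413 (mod 541); the smallest non-negative solution is x = 413.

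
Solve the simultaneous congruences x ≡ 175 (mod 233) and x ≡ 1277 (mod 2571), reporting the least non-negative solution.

96404

Write x = 175 + 233·k. Then 233·k ≡ 1277 − 175 ≡ 1102 (mod 2571).
Need 233⁻¹ mod 2571. Extended Euclid on (2571, 233):
2571 = 11*233 + 8
233 = 29*8 + 1
8 = 8*1 + 0
Back-substitute:
1 = 233 − 29·8
1 = −29·2571 + 320·233
233⁻¹ ≡ 320 (mod 2571), so k ≡ 320·1102 ≡ 413 (mod 2571).
x = 175 + 233·413 = 96404.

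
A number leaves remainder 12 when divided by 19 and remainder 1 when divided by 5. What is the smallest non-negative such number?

31

Write x = 12 + 19·k. Then 19·k ≡ 1 − 12 ≡ 4 (mod 5).
Need 19⁻¹ mod 5. Extended Euclid on (5, 4):
5 = 1×4 + 1
4 = 4×1 + 0
Back-substitute:
1 = 5 − 4
19⁻¹ ≡ 4 (mod 5), so k ≡ 4·4 ≡ 1 (mod 5).
x = 12 + 19·1 = 31.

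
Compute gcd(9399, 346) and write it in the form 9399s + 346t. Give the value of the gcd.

1

Euclidean algorithm:
9399 = 27*346 + 57
346 = 6*57 + 4
57 = 14*4 + 1
4 = 4*1 + 0
gcd(9399, 346) = 1.
Back-substituting:
1 = 57 − 14·4
1 = −14·346 + 85·57
1 = 85·9399 − 2309·346
So 1 = (85)·9399 + (-2309)·346.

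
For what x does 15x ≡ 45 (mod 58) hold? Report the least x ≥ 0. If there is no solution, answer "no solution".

3

First find gcd(15, 58):
58 = 3×15 + 13
15 = 1×13 + 2
13 = 6×2 + 1
2 = 2×1 + 0
gcd = 1, so a unique solution mod 58 exists.
Back-substitute for the Bézout coefficients:
1 = 13 − 6·2
1 = −6·15 + 7·13
1 = 7·58 − 27·15
So 15·(-27) ≡ 1 (mod 58), giving 15⁻¹ ≡ 31.
x ≡ 15⁻¹·45 ≡ 31·45 ≡ 3 (mod 58).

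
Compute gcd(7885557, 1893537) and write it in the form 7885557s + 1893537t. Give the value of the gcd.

9

Apply Euclid's algorithm to 7885557 and 1893537:
7885557 = 4·1893537 + 311409
1893537 = 6·311409 + 25083
311409 = 12·25083 + 10413
25083 = 2·10413 + 4257
10413 = 2·4257 + 1899
4257 = 2·1899 + 459
1899 = 4·459 + 63
459 = 7·63 + 18
63 = 3·18 + 9
18 = 2·9 + 0
gcd(7885557, 1893537) = 9.
Back-substituting:
9 = 63 − 3·18
9 = −3·459 + 22·63
9 = 22·1899 − 91·459
9 = −91·4257 + 204·1899
9 = 204·10413 − 499·4257
9 = −499·25083 + 1202·10413
9 = 1202·311409 − 14923·25083
9 = −14923·1893537 + 90740·311409
9 = 90740·7885557 − 377883·1893537
So 9 = (90740)·7885557 + (-377883)·1893537.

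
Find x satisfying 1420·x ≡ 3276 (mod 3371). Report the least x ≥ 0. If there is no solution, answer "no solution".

First find gcd(1420, 3371):
3371 = 2×1420 + 531
1420 = 2×531 + 358
531 = 1×358 + 173
358 = 2×173 + 12
173 = 14×12 + 5
12 = 2×5 + 2
5 = 2×2 + 1
2 = 2×1 + 0
gcd = 1, so a unique solution mod 3371 exists.
Back-substitute for the Bézout coefficients:
1 = 5 − 2·2
1 = −2·12 + 5·5
1 = 5·173 − 72·12
1 = −72·358 + 149·173
1 = 149·531 − 221·358
1 = −221·1420 + 591·531
1 = 591·3371 − 1403·1420
So 1420·(-1403) ≡ 1 (mod 3371), giving 1420⁻¹ ≡ 1968.
x ≡ 1420⁻¹·3276 ≡ 1968·3276 ≡ 1816 (mod 3371).

1816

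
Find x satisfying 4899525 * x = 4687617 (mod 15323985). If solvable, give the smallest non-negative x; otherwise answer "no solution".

gcd(4899525, 15323985):
15323985 = 3·4899525 + 625410
4899525 = 7·625410 + 521655
625410 = 1·521655 + 103755
521655 = 5·103755 + 2880
103755 = 36·2880 + 75
2880 = 38·75 + 30
75 = 2·30 + 15
30 = 2·15 + 0
gcd = 15, but 15 ∤ 4687617, so the congruence has no solution.

no solution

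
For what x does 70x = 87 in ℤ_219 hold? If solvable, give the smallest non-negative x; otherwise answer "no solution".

First find gcd(70, 219):
219 = 3*70 + 9
70 = 7*9 + 7
9 = 1*7 + 2
7 = 3*2 + 1
2 = 2*1 + 0
gcd = 1, so a unique solution mod 219 exists.
Back-substitute for the Bézout coefficients:
1 = 7 − 3·2
1 = −3·9 + 4·7
1 = 4·70 − 31·9
1 = −31·219 + 97·70
So 70·(97) ≡ 1 (mod 219), giving 70⁻¹ ≡ 97.
x ≡ 70⁻¹·87 ≡ 97·87 ≡ 117 (mod 219).

117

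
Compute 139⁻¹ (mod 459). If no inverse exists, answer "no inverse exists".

gcd(459, 139) by repeated division:
459 = 3*139 + 42
139 = 3*42 + 13
42 = 3*13 + 3
13 = 4*3 + 1
3 = 3*1 + 0
Since gcd(139, 459) = 1, back-substitute to write 1 as a combination:
1 = 13 − 4·3
1 = −4·42 + 13·13
1 = 13·139 − 43·42
1 = −43·459 + 142·139
So 139·142 ≡ 1 (mod 459).

142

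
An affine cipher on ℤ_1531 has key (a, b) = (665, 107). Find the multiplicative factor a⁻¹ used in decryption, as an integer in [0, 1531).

815

Apply the Euclidean algorithm to 1531 and 665:
1531 = 2×665 + 201
665 = 3×201 + 62
201 = 3×62 + 15
62 = 4×15 + 2
15 = 7×2 + 1
2 = 2×1 + 0
gcd = 1, so the inverse exists. Back-substitute:
1 = 15 − 7·2
1 = −7·62 + 29·15
1 = 29·201 − 94·62
1 = −94·665 + 311·201
1 = 311·1531 − 716·665
Thus 665·(-716) ≡ 1 (mod 1531); reducing, -716 mod 1531 = 815.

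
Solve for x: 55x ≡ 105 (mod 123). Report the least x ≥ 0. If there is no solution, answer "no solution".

First find gcd(55, 123):
123 = 2·55 + 13
55 = 4·13 + 3
13 = 4·3 + 1
3 = 3·1 + 0
gcd = 1, so a unique solution mod 123 exists.
Back-substitute for the Bézout coefficients:
1 = 13 − 4·3
1 = −4·55 + 17·13
1 = 17·123 − 38·55
So 55·(-38) ≡ 1 (mod 123), giving 55⁻¹ ≡ 85.
x ≡ 55⁻¹·105 ≡ 85·105 ≡ 69 (mod 123).

69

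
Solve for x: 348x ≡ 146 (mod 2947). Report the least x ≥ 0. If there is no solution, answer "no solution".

First find gcd(348, 2947):
2947 = 8·348 + 163
348 = 2·163 + 22
163 = 7·22 + 9
22 = 2·9 + 4
9 = 2·4 + 1
4 = 4·1 + 0
gcd = 1, so a unique solution mod 2947 exists.
Back-substitute for the Bézout coefficients:
1 = 9 − 2·4
1 = −2·22 + 5·9
1 = 5·163 − 37·22
1 = −37·348 + 79·163
1 = 79·2947 − 669·348
So 348·(-669) ≡ 1 (mod 2947), giving 348⁻¹ ≡ 2278.
x ≡ 348⁻¹·146 ≡ 2278·146 ≡ 2524 (mod 2947).

2524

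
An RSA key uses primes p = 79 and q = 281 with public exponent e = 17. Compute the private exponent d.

8993

φ(n) = (p−1)(q−1) = 78·280 = 21840.
Need d with 17·d ≡ 1 (mod 21840). Apply the extended Euclidean algorithm:
21840 = 1284·17 + 12
17 = 1·12 + 5
12 = 2·5 + 2
5 = 2·2 + 1
2 = 2·1 + 0
Back-substitute:
1 = 5 − 2·2
1 = −2·12 + 5·5
1 = 5·17 − 7·12
1 = −7·21840 + 8993·17
So 17·8993 ≡ 1 (mod 21840), hence d = 8993.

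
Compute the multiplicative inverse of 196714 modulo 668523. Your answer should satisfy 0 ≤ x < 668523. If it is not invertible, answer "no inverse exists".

587317

Run Euclid on (668523, 196714):
668523 = 3×196714 + 78381
196714 = 2×78381 + 39952
78381 = 1×39952 + 38429
39952 = 1×38429 + 1523
38429 = 25×1523 + 354
1523 = 4×354 + 107
354 = 3×107 + 33
107 = 3×33 + 8
33 = 4×8 + 1
8 = 8×1 + 0
The gcd is 1. Working backward:
1 = 33 − 4·8
1 = −4·107 + 13·33
1 = 13·354 − 43·107
1 = −43·1523 + 185·354
1 = 185·38429 − 4668·1523
1 = −4668·39952 + 4853·38429
1 = 4853·78381 − 9521·39952
1 = −9521·196714 + 23895·78381
1 = 23895·668523 − 81206·196714
So 196714·(-81206) ≡ 1 (mod 668523), and -81206 ≡ 587317 (mod 668523).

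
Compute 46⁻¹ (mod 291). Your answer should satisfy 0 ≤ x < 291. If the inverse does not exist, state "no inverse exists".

Extended Euclidean algorithm:
291 = 6·46 + 15
46 = 3·15 + 1
15 = 15·1 + 0
The gcd is 1. Working backward:
1 = 46 − 3·15
1 = −3·291 + 19·46
So 46·19 ≡ 1 (mod 291).

19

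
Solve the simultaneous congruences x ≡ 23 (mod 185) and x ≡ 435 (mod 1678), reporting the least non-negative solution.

18893

Write x = 23 + 185·k. Then 185·k ≡ 435 − 23 ≡ 412 (mod 1678).
Need 185⁻¹ mod 1678. Extended Euclid on (1678, 185):
1678 = 9·185 + 13
185 = 14·13 + 3
13 = 4·3 + 1
3 = 3·1 + 0
Back-substitute:
1 = 13 − 4·3
1 = −4·185 + 57·13
1 = 57·1678 − 517·185
185⁻¹ ≡ 1161 (mod 1678), so k ≡ 1161·412 ≡ 102 (mod 1678).
x = 23 + 185·102 = 18893.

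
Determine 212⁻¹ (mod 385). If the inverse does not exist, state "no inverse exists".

gcd(385, 212) by repeated division:
385 = 1*212 + 173
212 = 1*173 + 39
173 = 4*39 + 17
39 = 2*17 + 5
17 = 3*5 + 2
5 = 2*2 + 1
2 = 2*1 + 0
The gcd is 1. Working backward:
1 = 5 − 2·2
1 = −2·17 + 7·5
1 = 7·39 − 16·17
1 = −16·173 + 71·39
1 = 71·212 − 87·173
1 = −87·385 + 158·212
So 212·158 ≡ 1 (mod 385).

158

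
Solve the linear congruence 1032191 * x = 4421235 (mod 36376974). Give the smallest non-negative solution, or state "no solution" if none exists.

First find gcd(1032191, 36376974):
36376974 = 35×1032191 + 250289
1032191 = 4×250289 + 31035
250289 = 8×31035 + 2009
31035 = 15×2009 + 900
2009 = 2×900 + 209
900 = 4×209 + 64
209 = 3×64 + 17
64 = 3×17 + 13
17 = 1×13 + 4
13 = 3×4 + 1
4 = 4×1 + 0
gcd = 1, so a unique solution mod 36376974 exists.
Back-substitute for the Bézout coefficients:
1 = 13 − 3·4
1 = −3·17 + 4·13
1 = 4·64 − 15·17
1 = −15·209 + 49·64
1 = 49·900 − 211·209
1 = −211·2009 + 471·900
1 = 471·31035 − 7276·2009
1 = −7276·250289 + 58679·31035
1 = 58679·1032191 − 241992·250289
1 = −241992·36376974 + 8528399·1032191
So 1032191·(8528399) ≡ 1 (mod 36376974), giving 1032191⁻¹ ≡ 8528399.
x ≡ 1032191⁻¹·4421235 ≡ 8528399·4421235 ≡ 13030701 (mod 36376974).

13030701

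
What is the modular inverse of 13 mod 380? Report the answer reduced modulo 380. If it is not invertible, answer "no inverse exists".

gcd(380, 13) by repeated division:
380 = 29*13 + 3
13 = 4*3 + 1
3 = 3*1 + 0
Since gcd(13, 380) = 1, back-substitute to write 1 as a combination:
1 = 13 − 4·3
1 = −4·380 + 117·13
So 13·117 ≡ 1 (mod 380).

117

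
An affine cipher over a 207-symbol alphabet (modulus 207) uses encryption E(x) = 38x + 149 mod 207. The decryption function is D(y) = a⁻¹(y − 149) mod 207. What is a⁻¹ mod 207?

158

Extended Euclidean algorithm:
207 = 5×38 + 17
38 = 2×17 + 4
17 = 4×4 + 1
4 = 4×1 + 0
Since gcd(38, 207) = 1, back-substitute to write 1 as a combination:
1 = 17 − 4·4
1 = −4·38 + 9·17
1 = 9·207 − 49·38
So 38·(-49) ≡ 1 (mod 207), and -49 ≡ 158 (mod 207).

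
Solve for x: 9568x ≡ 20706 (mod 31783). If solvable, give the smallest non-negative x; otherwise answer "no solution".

First find gcd(9568, 31783):
31783 = 3×9568 + 3079
9568 = 3×3079 + 331
3079 = 9×331 + 100
331 = 3×100 + 31
100 = 3×31 + 7
31 = 4×7 + 3
7 = 2×3 + 1
3 = 3×1 + 0
gcd = 1, so a unique solution mod 31783 exists.
Back-substitute for the Bézout coefficients:
1 = 7 − 2·3
1 = −2·31 + 9·7
1 = 9·100 − 29·31
1 = −29·331 + 96·100
1 = 96·3079 − 893·331
1 = −893·9568 + 2775·3079
1 = 2775·31783 − 9218·9568
So 9568·(-9218) ≡ 1 (mod 31783), giving 9568⁻¹ ≡ 22565.
x ≡ 9568⁻¹·20706 ≡ 22565·20706 ≡ 20790 (mod 31783).

20790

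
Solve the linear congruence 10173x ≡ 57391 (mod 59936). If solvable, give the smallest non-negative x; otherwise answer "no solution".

33435

First find gcd(10173, 59936):
59936 = 5×10173 + 9071
10173 = 1×9071 + 1102
9071 = 8×1102 + 255
1102 = 4×255 + 82
255 = 3×82 + 9
82 = 9×9 + 1
9 = 9×1 + 0
gcd = 1, so a unique solution mod 59936 exists.
Back-substitute for the Bézout coefficients:
1 = 82 − 9·9
1 = −9·255 + 28·82
1 = 28·1102 − 121·255
1 = −121·9071 + 996·1102
1 = 996·10173 − 1117·9071
1 = −1117·59936 + 6581·10173
So 10173·(6581) ≡ 1 (mod 59936), giving 10173⁻¹ ≡ 6581.
x ≡ 10173⁻¹·57391 ≡ 6581·57391 ≡ 33435 (mod 59936).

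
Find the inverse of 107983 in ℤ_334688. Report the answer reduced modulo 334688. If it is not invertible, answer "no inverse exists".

gcd(334688, 107983) by repeated division:
334688 = 3·107983 + 10739
107983 = 10·10739 + 593
10739 = 18·593 + 65
593 = 9·65 + 8
65 = 8·8 + 1
8 = 8·1 + 0
The gcd is 1. Working backward:
1 = 65 − 8·8
1 = −8·593 + 73·65
1 = 73·10739 − 1322·593
1 = −1322·107983 + 13293·10739
1 = 13293·334688 − 41201·107983
Hence 107983⁻¹ ≡ -41201 ≡ 293487 (mod 334688).

293487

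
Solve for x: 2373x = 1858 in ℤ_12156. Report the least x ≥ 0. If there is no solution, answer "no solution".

gcd(2373, 12156):
12156 = 5*2373 + 291
2373 = 8*291 + 45
291 = 6*45 + 21
45 = 2*21 + 3
21 = 7*3 + 0
gcd = 3, but 3 ∤ 1858, so the congruence has no solution.

no solution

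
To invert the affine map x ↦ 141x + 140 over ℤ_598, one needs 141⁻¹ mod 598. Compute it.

123

Apply the Euclidean algorithm to 598 and 141:
598 = 4*141 + 34
141 = 4*34 + 5
34 = 6*5 + 4
5 = 1*4 + 1
4 = 4*1 + 0
The gcd is 1. Working backward:
1 = 5 − 4
1 = −34 + 7·5
1 = 7·141 − 29·34
1 = −29·598 + 123·141
So 141·123 ≡ 1 (mod 598).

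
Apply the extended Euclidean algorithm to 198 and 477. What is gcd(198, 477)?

9

Euclidean algorithm:
477 = 2*198 + 81
198 = 2*81 + 36
81 = 2*36 + 9
36 = 4*9 + 0
gcd(198, 477) = 9.
Working backward:
9 = 81 − 2·36
9 = −2·198 + 5·81
9 = 5·477 − 12·198
So 9 = (5)·477 + (-12)·198.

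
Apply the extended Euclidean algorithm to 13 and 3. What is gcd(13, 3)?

Repeated division:
13 = 4×3 + 1
3 = 3×1 + 0
gcd(13, 3) = 1.
Back-substituting:
1 = 13 − 4·3
So 1 = (1)·13 + (-4)·3.

1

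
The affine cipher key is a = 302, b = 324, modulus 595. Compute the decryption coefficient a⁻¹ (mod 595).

463

gcd(595, 302) by repeated division:
595 = 1*302 + 293
302 = 1*293 + 9
293 = 32*9 + 5
9 = 1*5 + 4
5 = 1*4 + 1
4 = 4*1 + 0
The gcd is 1. Working backward:
1 = 5 − 4
1 = −9 + 2·5
1 = 2·293 − 65·9
1 = −65·302 + 67·293
1 = 67·595 − 132·302
So 302·(-132) ≡ 1 (mod 595), and -132 ≡ 463 (mod 595).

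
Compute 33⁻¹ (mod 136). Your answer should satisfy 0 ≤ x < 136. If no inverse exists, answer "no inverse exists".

gcd(136, 33) by repeated division:
136 = 4*33 + 4
33 = 8*4 + 1
4 = 4*1 + 0
The gcd is 1. Working backward:
1 = 33 − 8·4
1 = −8·136 + 33·33
So 33·33 ≡ 1 (mod 136).

33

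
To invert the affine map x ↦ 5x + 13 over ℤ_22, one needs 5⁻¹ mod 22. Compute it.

9

Run Euclid on (22, 5):
22 = 4×5 + 2
5 = 2×2 + 1
2 = 2×1 + 0
gcd = 1, so the inverse exists. Back-substitute:
1 = 5 − 2·2
1 = −2·22 + 9·5
So 5·9 ≡ 1 (mod 22).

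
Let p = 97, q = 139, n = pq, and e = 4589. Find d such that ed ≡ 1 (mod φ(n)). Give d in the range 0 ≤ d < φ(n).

485

φ(n) = (p−1)(q−1) = 96·138 = 13248.
Need d with 4589·d ≡ 1 (mod 13248). Apply the extended Euclidean algorithm:
13248 = 2×4589 + 4070
4589 = 1×4070 + 519
4070 = 7×519 + 437
519 = 1×437 + 82
437 = 5×82 + 27
82 = 3×27 + 1
27 = 27×1 + 0
Back-substitute:
1 = 82 − 3·27
1 = −3·437 + 16·82
1 = 16·519 − 19·437
1 = −19·4070 + 149·519
1 = 149·4589 − 168·4070
1 = −168·13248 + 485·4589
So 4589·485 ≡ 1 (mod 13248), hence d = 485.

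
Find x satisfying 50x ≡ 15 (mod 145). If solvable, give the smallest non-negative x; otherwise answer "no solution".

9

First find gcd(50, 145):
145 = 2*50 + 45
50 = 1*45 + 5
45 = 9*5 + 0
gcd = 5 and 5 | 15, so solutions exist. Divide through by 5: 10x ≡ 3 (mod 29).
Now find 10⁻¹ mod 29:
29 = 2·10 + 9
10 = 1·9 + 1
9 = 9·1 + 0
Back-substitute:
1 = 10 − 9
1 = −29 + 3·10
So 10⁻¹ ≡ 3 (mod 29).
Then x ≡ 3·3 ≡ 9 (mod 29); the smallest non-negative solution is x = 9.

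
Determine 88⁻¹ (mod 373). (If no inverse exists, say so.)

Run Euclid on (373, 88):
373 = 4*88 + 21
88 = 4*21 + 4
21 = 5*4 + 1
4 = 4*1 + 0
Since gcd(88, 373) = 1, back-substitute to write 1 as a combination:
1 = 21 − 5·4
1 = −5·88 + 21·21
1 = 21·373 − 89·88
Thus 88·(-89) ≡ 1 (mod 373); reducing, -89 mod 373 = 284.

284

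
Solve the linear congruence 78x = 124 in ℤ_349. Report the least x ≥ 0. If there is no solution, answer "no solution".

279

First find gcd(78, 349):
349 = 4*78 + 37
78 = 2*37 + 4
37 = 9*4 + 1
4 = 4*1 + 0
gcd = 1, so a unique solution mod 349 exists.
Back-substitute for the Bézout coefficients:
1 = 37 − 9·4
1 = −9·78 + 19·37
1 = 19·349 − 85·78
So 78·(-85) ≡ 1 (mod 349), giving 78⁻¹ ≡ 264.
x ≡ 78⁻¹·124 ≡ 264·124 ≡ 279 (mod 349).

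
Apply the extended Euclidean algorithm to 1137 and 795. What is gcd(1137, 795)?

Repeated division:
1137 = 1×795 + 342
795 = 2×342 + 111
342 = 3×111 + 9
111 = 12×9 + 3
9 = 3×3 + 0
gcd(1137, 795) = 3.
Back-substituting:
3 = 111 − 12·9
3 = −12·342 + 37·111
3 = 37·795 − 86·342
3 = −86·1137 + 123·795
So 3 = (-86)·1137 + (123)·795.

3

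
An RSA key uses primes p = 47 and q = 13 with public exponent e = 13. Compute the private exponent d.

85

φ(n) = (p−1)(q−1) = 46·12 = 552.
Need d with 13·d ≡ 1 (mod 552). Apply the extended Euclidean algorithm:
552 = 42×13 + 6
13 = 2×6 + 1
6 = 6×1 + 0
Back-substitute:
1 = 13 − 2·6
1 = −2·552 + 85·13
So 13·85 ≡ 1 (mod 552), hence d = 85.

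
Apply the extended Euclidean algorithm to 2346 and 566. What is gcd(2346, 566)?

Repeated division:
2346 = 4*566 + 82
566 = 6*82 + 74
82 = 1*74 + 8
74 = 9*8 + 2
8 = 4*2 + 0
gcd(2346, 566) = 2.
Express as a combination:
2 = 74 − 9·8
2 = −9·82 + 10·74
2 = 10·566 − 69·82
2 = −69·2346 + 286·566
So 2 = (-69)·2346 + (286)·566.

2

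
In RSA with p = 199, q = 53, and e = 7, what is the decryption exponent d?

1471

φ(n) = (p−1)(q−1) = 198·52 = 10296.
Need d with 7·d ≡ 1 (mod 10296). Apply the extended Euclidean algorithm:
10296 = 1470*7 + 6
7 = 1*6 + 1
6 = 6*1 + 0
Back-substitute:
1 = 7 − 6
1 = −10296 + 1471·7
So 7·1471 ≡ 1 (mod 10296), hence d = 1471.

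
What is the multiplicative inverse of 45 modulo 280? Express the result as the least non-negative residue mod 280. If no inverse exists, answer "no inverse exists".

no inverse exists

Compute gcd(45, 280):
280 = 6·45 + 10
45 = 4·10 + 5
10 = 2·5 + 0
Since gcd = 5 > 1, 45 is not a unit mod 280.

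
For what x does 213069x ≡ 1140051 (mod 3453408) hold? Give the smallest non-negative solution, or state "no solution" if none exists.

658015

First find gcd(213069, 3453408):
3453408 = 16·213069 + 44304
213069 = 4·44304 + 35853
44304 = 1·35853 + 8451
35853 = 4·8451 + 2049
8451 = 4·2049 + 255
2049 = 8·255 + 9
255 = 28·9 + 3
9 = 3·3 + 0
gcd = 3 and 3 | 1140051, so solutions exist. Divide through by 3: 71023x ≡ 380017 (mod 1151136).
Now find 71023⁻¹ mod 1151136:
1151136 = 16·71023 + 14768
71023 = 4·14768 + 11951
14768 = 1·11951 + 2817
11951 = 4·2817 + 683
2817 = 4·683 + 85
683 = 8·85 + 3
85 = 28·3 + 1
3 = 3·1 + 0
Back-substitute:
1 = 85 − 28·3
1 = −28·683 + 225·85
1 = 225·2817 − 928·683
1 = −928·11951 + 3937·2817
1 = 3937·14768 − 4865·11951
1 = −4865·71023 + 23397·14768
1 = 23397·1151136 − 379217·71023
So 71023·(-379217) ≡ 1 (mod 1151136), i.e. 71023⁻¹ ≡ 771919.
Then x ≡ 771919·380017 ≡ 658015 (mod 1151136); the smallest non-negative solution is x = 658015.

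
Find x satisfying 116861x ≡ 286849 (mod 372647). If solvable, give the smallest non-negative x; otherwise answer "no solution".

251089

First find gcd(116861, 372647):
372647 = 3×116861 + 22064
116861 = 5×22064 + 6541
22064 = 3×6541 + 2441
6541 = 2×2441 + 1659
2441 = 1×1659 + 782
1659 = 2×782 + 95
782 = 8×95 + 22
95 = 4×22 + 7
22 = 3×7 + 1
7 = 7×1 + 0
gcd = 1, so a unique solution mod 372647 exists.
Back-substitute for the Bézout coefficients:
1 = 22 − 3·7
1 = −3·95 + 13·22
1 = 13·782 − 107·95
1 = −107·1659 + 227·782
1 = 227·2441 − 334·1659
1 = −334·6541 + 895·2441
1 = 895·22064 − 3019·6541
1 = −3019·116861 + 15990·22064
1 = 15990·372647 − 50989·116861
So 116861·(-50989) ≡ 1 (mod 372647), giving 116861⁻¹ ≡ 321658.
x ≡ 116861⁻¹·286849 ≡ 321658·286849 ≡ 251089 (mod 372647).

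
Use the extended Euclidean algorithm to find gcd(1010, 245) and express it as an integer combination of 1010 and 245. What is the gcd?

5

Apply Euclid's algorithm to 1010 and 245:
1010 = 4×245 + 30
245 = 8×30 + 5
30 = 6×5 + 0
gcd(1010, 245) = 5.
Express as a combination:
5 = 245 − 8·30
5 = −8·1010 + 33·245
So 5 = (-8)·1010 + (33)·245.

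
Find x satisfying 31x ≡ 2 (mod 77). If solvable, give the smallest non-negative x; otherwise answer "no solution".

10

First find gcd(31, 77):
77 = 2×31 + 15
31 = 2×15 + 1
15 = 15×1 + 0
gcd = 1, so a unique solution mod 77 exists.
Back-substitute for the Bézout coefficients:
1 = 31 − 2·15
1 = −2·77 + 5·31
So 31·(5) ≡ 1 (mod 77), giving 31⁻¹ ≡ 5.
x ≡ 31⁻¹·2 ≡ 5·2 ≡ 10 (mod 77).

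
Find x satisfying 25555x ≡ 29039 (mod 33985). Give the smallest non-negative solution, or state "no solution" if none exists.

gcd(25555, 33985):
33985 = 1*25555 + 8430
25555 = 3*8430 + 265
8430 = 31*265 + 215
265 = 1*215 + 50
215 = 4*50 + 15
50 = 3*15 + 5
15 = 3*5 + 0
gcd = 5, but 5 ∤ 29039, so the congruence has no solution.

no solution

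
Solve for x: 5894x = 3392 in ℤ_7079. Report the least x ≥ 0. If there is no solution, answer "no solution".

4824

First find gcd(5894, 7079):
7079 = 1*5894 + 1185
5894 = 4*1185 + 1154
1185 = 1*1154 + 31
1154 = 37*31 + 7
31 = 4*7 + 3
7 = 2*3 + 1
3 = 3*1 + 0
gcd = 1, so a unique solution mod 7079 exists.
Back-substitute for the Bézout coefficients:
1 = 7 − 2·3
1 = −2·31 + 9·7
1 = 9·1154 − 335·31
1 = −335·1185 + 344·1154
1 = 344·5894 − 1711·1185
1 = −1711·7079 + 2055·5894
So 5894·(2055) ≡ 1 (mod 7079), giving 5894⁻¹ ≡ 2055.
x ≡ 5894⁻¹·3392 ≡ 2055·3392 ≡ 4824 (mod 7079).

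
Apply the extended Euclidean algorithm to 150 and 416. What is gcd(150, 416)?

Repeated division:
416 = 2·150 + 116
150 = 1·116 + 34
116 = 3·34 + 14
34 = 2·14 + 6
14 = 2·6 + 2
6 = 3·2 + 0
gcd(150, 416) = 2.
Express as a combination:
2 = 14 − 2·6
2 = −2·34 + 5·14
2 = 5·116 − 17·34
2 = −17·150 + 22·116
2 = 22·416 − 61·150
So 2 = (22)·416 + (-61)·150.

2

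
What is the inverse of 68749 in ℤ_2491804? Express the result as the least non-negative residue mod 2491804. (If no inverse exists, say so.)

767813

Apply the Euclidean algorithm to 2491804 and 68749:
2491804 = 36*68749 + 16840
68749 = 4*16840 + 1389
16840 = 12*1389 + 172
1389 = 8*172 + 13
172 = 13*13 + 3
13 = 4*3 + 1
3 = 3*1 + 0
gcd = 1, so the inverse exists. Back-substitute:
1 = 13 − 4·3
1 = −4·172 + 53·13
1 = 53·1389 − 428·172
1 = −428·16840 + 5189·1389
1 = 5189·68749 − 21184·16840
1 = −21184·2491804 + 767813·68749
So 68749·767813 ≡ 1 (mod 2491804).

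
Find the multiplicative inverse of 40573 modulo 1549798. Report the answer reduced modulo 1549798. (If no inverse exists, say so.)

393437

gcd(1549798, 40573) by repeated division:
1549798 = 38×40573 + 8024
40573 = 5×8024 + 453
8024 = 17×453 + 323
453 = 1×323 + 130
323 = 2×130 + 63
130 = 2×63 + 4
63 = 15×4 + 3
4 = 1×3 + 1
3 = 3×1 + 0
gcd = 1, so the inverse exists. Back-substitute:
1 = 4 − 3
1 = −63 + 16·4
1 = 16·130 − 33·63
1 = −33·323 + 82·130
1 = 82·453 − 115·323
1 = −115·8024 + 2037·453
1 = 2037·40573 − 10300·8024
1 = −10300·1549798 + 393437·40573
So 40573·393437 ≡ 1 (mod 1549798).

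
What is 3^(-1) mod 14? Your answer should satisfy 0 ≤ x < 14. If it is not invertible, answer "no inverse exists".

Run Euclid on (14, 3):
14 = 4·3 + 2
3 = 1·2 + 1
2 = 2·1 + 0
The gcd is 1. Working backward:
1 = 3 − 2
1 = −14 + 5·3
So 3·5 ≡ 1 (mod 14).

5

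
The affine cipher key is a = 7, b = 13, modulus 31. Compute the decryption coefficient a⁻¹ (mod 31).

gcd(31, 7) by repeated division:
31 = 4×7 + 3
7 = 2×3 + 1
3 = 3×1 + 0
The gcd is 1. Working backward:
1 = 7 − 2·3
1 = −2·31 + 9·7
So 7·9 ≡ 1 (mod 31).

9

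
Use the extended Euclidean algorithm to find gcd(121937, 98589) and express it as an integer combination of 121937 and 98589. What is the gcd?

1

Euclidean algorithm:
121937 = 1·98589 + 23348
98589 = 4·23348 + 5197
23348 = 4·5197 + 2560
5197 = 2·2560 + 77
2560 = 33·77 + 19
77 = 4·19 + 1
19 = 19·1 + 0
gcd(121937, 98589) = 1.
Back-substituting:
1 = 77 − 4·19
1 = −4·2560 + 133·77
1 = 133·5197 − 270·2560
1 = −270·23348 + 1213·5197
1 = 1213·98589 − 5122·23348
1 = −5122·121937 + 6335·98589
So 1 = (-5122)·121937 + (6335)·98589.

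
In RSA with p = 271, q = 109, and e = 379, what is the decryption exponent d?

2539

φ(n) = (p−1)(q−1) = 270·108 = 29160.
Need d with 379·d ≡ 1 (mod 29160). Apply the extended Euclidean algorithm:
29160 = 76*379 + 356
379 = 1*356 + 23
356 = 15*23 + 11
23 = 2*11 + 1
11 = 11*1 + 0
Back-substitute:
1 = 23 − 2·11
1 = −2·356 + 31·23
1 = 31·379 − 33·356
1 = −33·29160 + 2539·379
So 379·2539 ≡ 1 (mod 29160), hence d = 2539.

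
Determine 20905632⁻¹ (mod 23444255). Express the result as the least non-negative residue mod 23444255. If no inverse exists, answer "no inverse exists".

676198

Run Euclid on (23444255, 20905632):
23444255 = 1*20905632 + 2538623
20905632 = 8*2538623 + 596648
2538623 = 4*596648 + 152031
596648 = 3*152031 + 140555
152031 = 1*140555 + 11476
140555 = 12*11476 + 2843
11476 = 4*2843 + 104
2843 = 27*104 + 35
104 = 2*35 + 34
35 = 1*34 + 1
34 = 34*1 + 0
The gcd is 1. Working backward:
1 = 35 − 34
1 = −104 + 3·35
1 = 3·2843 − 82·104
1 = −82·11476 + 331·2843
1 = 331·140555 − 4054·11476
1 = −4054·152031 + 4385·140555
1 = 4385·596648 − 17209·152031
1 = −17209·2538623 + 73221·596648
1 = 73221·20905632 − 602977·2538623
1 = −602977·23444255 + 676198·20905632
So 20905632·676198 ≡ 1 (mod 23444255).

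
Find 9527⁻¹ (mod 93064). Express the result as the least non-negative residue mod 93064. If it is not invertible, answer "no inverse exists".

3839

Apply the Euclidean algorithm to 93064 and 9527:
93064 = 9×9527 + 7321
9527 = 1×7321 + 2206
7321 = 3×2206 + 703
2206 = 3×703 + 97
703 = 7×97 + 24
97 = 4×24 + 1
24 = 24×1 + 0
The gcd is 1. Working backward:
1 = 97 − 4·24
1 = −4·703 + 29·97
1 = 29·2206 − 91·703
1 = −91·7321 + 302·2206
1 = 302·9527 − 393·7321
1 = −393·93064 + 3839·9527
So 9527·3839 ≡ 1 (mod 93064).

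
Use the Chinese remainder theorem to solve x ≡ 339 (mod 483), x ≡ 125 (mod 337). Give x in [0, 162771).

Write x = 339 + 483·k. Then 483·k ≡ 125 − 339 ≡ 123 (mod 337).
Need 483⁻¹ mod 337. Extended Euclid on (337, 146):
337 = 2·146 + 45
146 = 3·45 + 11
45 = 4·11 + 1
11 = 11·1 + 0
Back-substitute:
1 = 45 − 4·11
1 = −4·146 + 13·45
1 = 13·337 − 30·146
483⁻¹ ≡ 307 (mod 337), so k ≡ 307·123 ≡ 17 (mod 337).
x = 339 + 483·17 = 8550.

8550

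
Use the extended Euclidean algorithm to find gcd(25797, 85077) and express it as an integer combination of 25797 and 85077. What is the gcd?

3

Euclidean algorithm:
85077 = 3*25797 + 7686
25797 = 3*7686 + 2739
7686 = 2*2739 + 2208
2739 = 1*2208 + 531
2208 = 4*531 + 84
531 = 6*84 + 27
84 = 3*27 + 3
27 = 9*3 + 0
gcd(25797, 85077) = 3.
Express as a combination:
3 = 84 − 3·27
3 = −3·531 + 19·84
3 = 19·2208 − 79·531
3 = −79·2739 + 98·2208
3 = 98·7686 − 275·2739
3 = −275·25797 + 923·7686
3 = 923·85077 − 3044·25797
So 3 = (923)·85077 + (-3044)·25797.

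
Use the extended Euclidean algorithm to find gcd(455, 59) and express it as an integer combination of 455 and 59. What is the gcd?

1

Apply Euclid's algorithm to 455 and 59:
455 = 7*59 + 42
59 = 1*42 + 17
42 = 2*17 + 8
17 = 2*8 + 1
8 = 8*1 + 0
gcd(455, 59) = 1.
Express as a combination:
1 = 17 − 2·8
1 = −2·42 + 5·17
1 = 5·59 − 7·42
1 = −7·455 + 54·59
So 1 = (-7)·455 + (54)·59.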